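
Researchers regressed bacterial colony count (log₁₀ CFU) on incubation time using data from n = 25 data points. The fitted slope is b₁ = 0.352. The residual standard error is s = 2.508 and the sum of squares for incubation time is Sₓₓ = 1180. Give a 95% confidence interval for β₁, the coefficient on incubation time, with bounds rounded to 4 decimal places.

SE(b₁) = s/√Sₓₓ = 2.508/√1180 = 0.0730107.
df = n − 2 = 23.
t* = t_{0.025, 23} = 2.068658.
Margin = t* × SE = 2.068658 × 0.0730107 = 0.151034.
CI: 0.352 ± 0.151034 → (0.2010, 0.5030).
With 95% confidence, each one-unit increase in incubation time is associated with a change of between 0.2010 and 0.5030 log₁₀ CFU in bacterial colony count.

(0.2010, 0.5030)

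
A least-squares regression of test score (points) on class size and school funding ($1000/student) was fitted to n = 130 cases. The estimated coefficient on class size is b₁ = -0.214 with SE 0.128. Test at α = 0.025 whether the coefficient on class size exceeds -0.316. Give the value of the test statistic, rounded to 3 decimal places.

H₀: β₁ = -0.316 vs H₁: β₁ > -0.316.
t = (b₁ − β₁⁰)/SE = (-0.214 − (-0.316)) / 0.128 = 0.797.
df = n − k − 1 = 130 − 2 − 1 = 127.
One-sided p ≈ 0.2135, which is ≥ 0.025, so fail to reject H₀.
The data do not give significant evidence that the true slope on class size exceeds -0.316 points per unit, holding the other predictors fixed.

t = 0.797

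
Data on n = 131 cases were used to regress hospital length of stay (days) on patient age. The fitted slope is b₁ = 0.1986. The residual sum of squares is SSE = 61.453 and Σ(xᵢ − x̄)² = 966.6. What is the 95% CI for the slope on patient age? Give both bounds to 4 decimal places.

MSE = SSE/(n − 2) = 61.453/129 = 0.47638.
SE(b₁) = √(MSE/Sₓₓ) = √(0.47638/966.6) = 0.0222.
df = n − 2 = 129.
t* = t_{0.025, 129} = 1.978524.
Margin = t* × SE = 1.978524 × 0.0222 = 0.043923.
CI: 0.1986 ± 0.043923 → (0.1547, 0.2425).
With 95% confidence, each one-unit increase in patient age is associated with a change of between 0.1547 and 0.2425 days in hospital length of stay.

(0.1547, 0.2425)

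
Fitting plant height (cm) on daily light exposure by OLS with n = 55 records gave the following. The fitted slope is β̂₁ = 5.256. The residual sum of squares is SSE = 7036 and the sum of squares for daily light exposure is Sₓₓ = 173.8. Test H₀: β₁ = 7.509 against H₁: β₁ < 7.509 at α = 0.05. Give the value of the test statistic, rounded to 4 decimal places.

t = -2.5779

MSE = SSE/(n − 2) = 7036/53 = 132.755.
SE(β̂₁) = √(MSE/Sₓₓ) = √(132.755/173.8) = 0.873977.
t = (5.256 − 7.509) / 0.873977 = -2.5779.
df = n − 2 = 53.
One-sided p ≈ 0.0064, which is < 0.05, so reject H₀.
There is evidence that the true slope on daily light exposure is below 7.509 cm per unit.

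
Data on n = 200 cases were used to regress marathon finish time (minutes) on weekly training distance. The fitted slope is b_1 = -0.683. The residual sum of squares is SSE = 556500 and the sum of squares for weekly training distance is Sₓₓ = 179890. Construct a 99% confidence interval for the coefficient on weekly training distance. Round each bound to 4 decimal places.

MSE = SSE/(n − 2) = 556500/198 = 2810.61.
SE(b_1) = √(MSE/Sₓₓ) = √(2810.61/179890) = 0.124996.
df = n − 2 = 198.
t* = t_{0.005, 198} = 2.600887.
Margin = t* × SE = 2.600887 × 0.124996 = 0.325101.
CI: -0.683 ± 0.325101 → (-1.0081, -0.3579).
With 99% confidence, each one-unit increase in weekly training distance is associated with a change of between -1.0081 and -0.3579 minutes in marathon finish time.

(-1.0081, -0.3579)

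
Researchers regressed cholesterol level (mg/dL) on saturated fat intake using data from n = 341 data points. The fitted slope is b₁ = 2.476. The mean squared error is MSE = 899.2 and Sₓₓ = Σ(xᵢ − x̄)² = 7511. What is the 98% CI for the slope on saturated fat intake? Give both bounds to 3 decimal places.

(1.667, 3.285)

SE(b₁) = √(MSE/Sₓₓ) = √(899.2/7511) = 0.346003.
df = n − 2 = 339.
t* = t_{0.01, 339} = 2.337398.
Margin = t* × SE = 2.337398 × 0.346003 = 0.80875.
CI: 2.476 ± 0.80875 → (1.667, 3.285).
With 98% confidence, each one-unit increase in saturated fat intake is associated with a change of between 1.667 and 3.285 mg/dL in cholesterol level.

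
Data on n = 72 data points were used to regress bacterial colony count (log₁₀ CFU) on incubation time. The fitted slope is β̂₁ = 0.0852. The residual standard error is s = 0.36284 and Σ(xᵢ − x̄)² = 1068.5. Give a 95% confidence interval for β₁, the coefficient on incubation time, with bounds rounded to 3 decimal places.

SE(β̂₁) = s/√Sₓₓ = 0.36284/√1068.5 = 0.0111001.
df = n − 2 = 70.
t* = t_{0.025, 70} = 1.994437.
Margin = t* × SE = 1.994437 × 0.0111001 = 0.02214.
CI: 0.0852 ± 0.02214 → (0.063, 0.107).
With 95% confidence, each one-unit increase in incubation time is associated with a change of between 0.063 and 0.107 log₁₀ CFU in bacterial colony count.

(0.063, 0.107)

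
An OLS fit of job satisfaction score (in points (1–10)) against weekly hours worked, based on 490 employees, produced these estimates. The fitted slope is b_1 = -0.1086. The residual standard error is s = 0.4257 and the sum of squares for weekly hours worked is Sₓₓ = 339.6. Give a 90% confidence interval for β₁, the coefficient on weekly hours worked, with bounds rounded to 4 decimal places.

(-0.1467, -0.0705)

SE(b_1) = s/√Sₓₓ = 0.4257/√339.6 = 0.0231004.
df = n − 2 = 488.
t* = t_{0.05, 488} = 1.647982.
Margin = t* × SE = 1.647982 × 0.0231004 = 0.038069.
CI: -0.1086 ± 0.038069 → (-0.1467, -0.0705).
With 90% confidence, each one-unit increase in weekly hours worked is associated with a change of between -0.1467 and -0.0705 points (1–10) in job satisfaction score.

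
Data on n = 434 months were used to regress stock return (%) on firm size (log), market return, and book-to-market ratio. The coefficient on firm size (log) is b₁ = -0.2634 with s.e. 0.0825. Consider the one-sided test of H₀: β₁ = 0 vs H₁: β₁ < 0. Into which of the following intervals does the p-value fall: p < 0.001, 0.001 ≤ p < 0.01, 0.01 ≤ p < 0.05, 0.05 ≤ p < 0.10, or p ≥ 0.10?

p < 0.001

t = -0.2634 / 0.0825 = -3.193.
df = n − k − 1 = 434 − 3 − 1 = 430.
One-sided p = P(T_{430} < t) ≈ 0.0008.
So p < 0.001.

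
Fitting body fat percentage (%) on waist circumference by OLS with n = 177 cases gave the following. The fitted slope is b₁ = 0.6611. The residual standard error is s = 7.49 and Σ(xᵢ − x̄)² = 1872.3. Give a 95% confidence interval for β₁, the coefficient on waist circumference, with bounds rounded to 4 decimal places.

SE(b₁) = s/√Sₓₓ = 7.49/√1872.3 = 0.173099.
df = n − 2 = 175.
t* = t_{0.025, 175} = 1.973612.
Margin = t* × SE = 1.973612 × 0.173099 = 0.341630.
CI: 0.6611 ± 0.341630 → (0.3195, 1.0027).
With 95% confidence, each one-unit increase in waist circumference is associated with a change of between 0.3195 and 1.0027 % in body fat percentage.

(0.3195, 1.0027)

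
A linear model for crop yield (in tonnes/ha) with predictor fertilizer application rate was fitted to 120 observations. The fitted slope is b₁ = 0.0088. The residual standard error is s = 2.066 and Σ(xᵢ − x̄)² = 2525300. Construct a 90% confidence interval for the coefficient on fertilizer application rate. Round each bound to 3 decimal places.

SE(b₁) = s/√Sₓₓ = 2.066/√2525300 = 0.00130009.
df = n − 2 = 118.
t* = t_{0.05, 118} = 1.65787.
Margin = t* × SE = 1.65787 × 0.00130009 = 0.00216.
CI: 0.0088 ± 0.00216 → (0.007, 0.011).
With 90% confidence, each one-unit increase in fertilizer application rate is associated with a change of between 0.007 and 0.011 tonnes/ha in crop yield.

(0.007, 0.011)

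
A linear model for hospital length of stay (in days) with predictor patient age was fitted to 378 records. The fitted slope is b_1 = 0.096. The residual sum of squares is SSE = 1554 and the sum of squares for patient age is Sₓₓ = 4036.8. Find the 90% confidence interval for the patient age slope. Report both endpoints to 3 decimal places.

MSE = SSE/(n − 2) = 1554/376 = 4.13298.
SE(b_1) = √(MSE/Sₓₓ) = √(4.13298/4036.8) = 0.0319973.
df = n − 2 = 376.
t* = t_{0.05, 376} = 1.648916.
Margin = t* × SE = 1.648916 × 0.0319973 = 0.05276.
CI: 0.096 ± 0.05276 → (0.043, 0.149).
With 90% confidence, each one-unit increase in patient age is associated with a change of between 0.043 and 0.149 days in hospital length of stay.

(0.043, 0.149)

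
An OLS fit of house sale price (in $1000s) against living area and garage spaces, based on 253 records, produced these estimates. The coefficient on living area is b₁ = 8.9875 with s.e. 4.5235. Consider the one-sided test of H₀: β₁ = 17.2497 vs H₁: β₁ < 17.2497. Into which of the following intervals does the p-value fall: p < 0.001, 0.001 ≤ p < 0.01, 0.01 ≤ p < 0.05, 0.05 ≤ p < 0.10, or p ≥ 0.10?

0.01 ≤ p < 0.05

t = (8.9875 − 17.2497) / 4.5235 = -1.827.
df = n − k − 1 = 253 − 2 − 1 = 250.
One-sided p = P(T_{250} < t) ≈ 0.0345.
So 0.01 ≤ p < 0.05.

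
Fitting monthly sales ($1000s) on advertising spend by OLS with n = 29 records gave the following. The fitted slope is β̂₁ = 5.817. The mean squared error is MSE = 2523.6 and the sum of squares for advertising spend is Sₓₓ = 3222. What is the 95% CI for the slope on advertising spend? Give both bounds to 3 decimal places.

SE(β̂₁) = √(MSE/Sₓₓ) = √(2523.6/3222) = 0.885009.
df = n − 2 = 27.
t* = t_{0.025, 27} = 2.051831.
Margin = t* × SE = 2.051831 × 0.885009 = 1.81589.
CI: 5.817 ± 1.81589 → (4.001, 7.633).
With 95% confidence, each one-unit increase in advertising spend is associated with a change of between 4.001 and 7.633 $1000s in monthly sales.

(4.001, 7.633)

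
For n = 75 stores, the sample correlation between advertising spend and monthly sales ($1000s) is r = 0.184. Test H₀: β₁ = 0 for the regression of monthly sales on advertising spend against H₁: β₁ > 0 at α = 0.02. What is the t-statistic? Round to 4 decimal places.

t = 1.5994

t = r·√(n − 2)/√(1 − r²) = 0.184·√73/√0.966144 = 1.5994.
df = n − 2 = 73.
One-sided p ≈ 0.0570, which is ≥ 0.02, so fail to reject H₀.
The data do not give significant evidence of a linear association between advertising spend and monthly sales.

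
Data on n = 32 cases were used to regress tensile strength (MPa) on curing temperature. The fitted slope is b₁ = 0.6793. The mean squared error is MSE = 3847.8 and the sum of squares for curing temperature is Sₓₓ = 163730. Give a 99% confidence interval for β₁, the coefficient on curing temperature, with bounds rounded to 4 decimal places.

SE(b₁) = √(MSE/Sₓₓ) = √(3847.8/163730) = 0.1533.
df = n − 2 = 30.
t* = t_{0.005, 30} = 2.749996.
Margin = t* × SE = 2.749996 × 0.1533 = 0.421574.
CI: 0.6793 ± 0.421574 → (0.2577, 1.1009).
With 99% confidence, each one-unit increase in curing temperature is associated with a change of between 0.2577 and 1.1009 MPa in tensile strength.

(0.2577, 1.1009)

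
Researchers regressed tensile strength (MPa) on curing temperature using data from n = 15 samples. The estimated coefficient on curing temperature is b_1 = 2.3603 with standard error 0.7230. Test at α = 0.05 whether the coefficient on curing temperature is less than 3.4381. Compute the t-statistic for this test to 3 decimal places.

t = -1.491

H₀: β₁ = 3.4381 vs H₁: β₁ < 3.4381.
t = (b_1 − β₁⁰)/SE = (2.3603 − 3.4381) / 0.7230 = -1.491.
df = n − 2 = 15 − 2 = 13.
One-sided p ≈ 0.0799, which is ≥ 0.05, so fail to reject H₀.
The data do not give significant evidence that the true slope on curing temperature is below 3.4381 MPa per unit.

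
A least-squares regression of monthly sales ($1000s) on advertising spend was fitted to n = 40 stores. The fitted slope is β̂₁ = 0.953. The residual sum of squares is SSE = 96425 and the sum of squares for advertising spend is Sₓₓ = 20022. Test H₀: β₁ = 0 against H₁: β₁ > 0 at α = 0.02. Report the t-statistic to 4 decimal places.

MSE = SSE/(n − 2) = 96425/38 = 2537.5.
SE(β̂₁) = √(MSE/Sₓₓ) = √(2537.5/20022) = 0.355999.
t = 0.953 / 0.355999 = 2.6770.
df = n − 2 = 38.
One-sided p ≈ 0.0055, which is < 0.02, so reject H₀.
There is evidence that the true slope on advertising spend is positive.

t = 2.6770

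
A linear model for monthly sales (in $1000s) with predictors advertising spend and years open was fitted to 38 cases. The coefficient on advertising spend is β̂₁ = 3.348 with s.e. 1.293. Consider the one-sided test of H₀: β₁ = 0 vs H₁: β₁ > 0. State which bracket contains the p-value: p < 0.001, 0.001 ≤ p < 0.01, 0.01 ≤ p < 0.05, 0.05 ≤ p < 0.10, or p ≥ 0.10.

t = 3.348 / 1.293 = 2.589.
df = n − k − 1 = 38 − 2 − 1 = 35.
One-sided p = P(T_{35} > t) ≈ 0.0070.
So 0.001 ≤ p < 0.01.

0.001 ≤ p < 0.01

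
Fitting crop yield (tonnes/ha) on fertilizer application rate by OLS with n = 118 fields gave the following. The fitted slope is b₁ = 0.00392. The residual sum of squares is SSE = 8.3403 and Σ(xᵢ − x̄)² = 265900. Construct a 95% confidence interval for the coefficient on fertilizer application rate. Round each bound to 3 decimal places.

(0.003, 0.005)

MSE = SSE/(n − 2) = 8.3403/116 = 0.0718991.
SE(b₁) = √(MSE/Sₓₓ) = √(0.0718991/265900) = 0.000519999.
df = n − 2 = 116.
t* = t_{0.025, 116} = 1.980626.
Margin = t* × SE = 1.980626 × 0.000519999 = 0.00103.
CI: 0.00392 ± 0.00103 → (0.003, 0.005).
With 95% confidence, each one-unit increase in fertilizer application rate is associated with a change of between 0.003 and 0.005 tonnes/ha in crop yield.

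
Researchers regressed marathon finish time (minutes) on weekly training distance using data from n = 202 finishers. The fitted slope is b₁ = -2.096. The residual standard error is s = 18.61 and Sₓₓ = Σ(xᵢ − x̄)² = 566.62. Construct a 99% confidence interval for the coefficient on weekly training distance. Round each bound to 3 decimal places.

(-4.129, -0.063)

SE(b₁) = s/√Sₓₓ = 18.61/√566.62 = 0.781809.
df = n − 2 = 200.
t* = t_{0.005, 200} = 2.600634.
Margin = t* × SE = 2.600634 × 0.781809 = 2.03320.
CI: -2.096 ± 2.03320 → (-4.129, -0.063).
With 99% confidence, each one-unit increase in weekly training distance is associated with a change of between -4.129 and -0.063 minutes in marathon finish time.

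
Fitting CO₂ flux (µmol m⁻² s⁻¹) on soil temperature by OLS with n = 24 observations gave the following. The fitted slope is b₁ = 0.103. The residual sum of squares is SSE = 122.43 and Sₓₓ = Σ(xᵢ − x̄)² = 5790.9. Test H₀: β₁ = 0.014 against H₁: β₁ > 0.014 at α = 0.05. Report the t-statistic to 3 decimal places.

MSE = SSE/(n − 2) = 122.43/22 = 5.565.
SE(b₁) = √(MSE/Sₓₓ) = √(5.565/5790.9) = 0.0309998.
t = (0.103 − 0.014) / 0.0309998 = 2.871.
df = n − 2 = 22.
One-sided p ≈ 0.0044, which is < 0.05, so reject H₀.
There is evidence that the true slope on soil temperature exceeds 0.014 µmol m⁻² s⁻¹ per unit.

t = 2.871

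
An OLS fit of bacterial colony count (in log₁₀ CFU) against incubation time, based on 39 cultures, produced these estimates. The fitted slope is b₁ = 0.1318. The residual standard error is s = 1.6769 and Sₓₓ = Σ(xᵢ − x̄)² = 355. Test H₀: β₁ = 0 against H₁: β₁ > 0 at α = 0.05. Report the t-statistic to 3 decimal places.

SE(b₁) = s/√Sₓₓ = 1.6769/√355 = 0.0890006.
t = 0.1318 / 0.0890006 = 1.481.
df = n − 2 = 37.
One-sided p ≈ 0.0736, which is ≥ 0.05, so fail to reject H₀.
The data do not give significant evidence that the true slope on incubation time is positive.

t = 1.481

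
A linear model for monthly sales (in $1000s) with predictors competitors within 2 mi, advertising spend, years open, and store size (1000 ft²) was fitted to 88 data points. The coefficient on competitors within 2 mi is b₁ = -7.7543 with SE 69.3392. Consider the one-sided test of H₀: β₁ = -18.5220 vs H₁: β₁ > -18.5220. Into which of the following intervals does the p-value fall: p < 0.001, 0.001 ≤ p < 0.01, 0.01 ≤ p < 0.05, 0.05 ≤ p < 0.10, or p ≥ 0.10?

t = (-7.7543 − (-18.5220)) / 69.3392 = 0.155.
df = n − k − 1 = 88 − 4 − 1 = 83.
One-sided p = P(T_{83} > t) ≈ 0.4385.
So p ≥ 0.10.

p ≥ 0.10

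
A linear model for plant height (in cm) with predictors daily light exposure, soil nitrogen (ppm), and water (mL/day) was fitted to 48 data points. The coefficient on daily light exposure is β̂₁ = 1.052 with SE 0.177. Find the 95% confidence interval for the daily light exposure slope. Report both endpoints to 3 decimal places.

(0.695, 1.409)

df = n − k − 1 = 48 − 3 − 1 = 44.
t* = t_{0.025, 44} = 2.015368.
Margin = t* × SE = 2.015368 × 0.177 = 0.35672.
CI: 1.052 ± 0.35672 → (0.695, 1.409).
With 95% confidence, each one-unit increase in daily light exposure is associated with a change of between 0.695 and 1.409 cm in plant height, holding the other predictors fixed.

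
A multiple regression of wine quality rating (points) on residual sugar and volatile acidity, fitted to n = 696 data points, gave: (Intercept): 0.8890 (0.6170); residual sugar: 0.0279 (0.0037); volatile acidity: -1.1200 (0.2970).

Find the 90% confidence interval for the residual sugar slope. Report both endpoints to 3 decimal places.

Read off: b = 0.0279, SE = 0.0037 for residual sugar.
df = n − k − 1 = 696 − 2 − 1 = 693.
t* = t_{0.05, 693} = 1.647055.
Margin = t* × SE = 1.647055 × 0.0037 = 0.00609.
CI: 0.0279 ± 0.00609 → (0.022, 0.034).

(0.022, 0.034)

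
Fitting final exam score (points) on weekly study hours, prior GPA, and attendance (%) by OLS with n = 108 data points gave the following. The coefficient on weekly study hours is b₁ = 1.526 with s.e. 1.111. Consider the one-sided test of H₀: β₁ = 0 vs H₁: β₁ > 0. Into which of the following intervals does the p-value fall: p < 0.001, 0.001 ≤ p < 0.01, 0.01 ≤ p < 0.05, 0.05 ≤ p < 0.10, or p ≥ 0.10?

0.05 ≤ p < 0.10

t = 1.526 / 1.111 = 1.374.
df = n − k − 1 = 108 − 3 − 1 = 104.
One-sided p = P(T_{104} > t) ≈ 0.0863.
So 0.05 ≤ p < 0.10.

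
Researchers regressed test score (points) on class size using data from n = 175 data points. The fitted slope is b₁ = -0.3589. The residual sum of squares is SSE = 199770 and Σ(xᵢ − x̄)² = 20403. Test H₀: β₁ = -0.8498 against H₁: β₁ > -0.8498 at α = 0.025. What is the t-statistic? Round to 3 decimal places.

MSE = SSE/(n − 2) = 199770/173 = 1154.74.
SE(b₁) = √(MSE/Sₓₓ) = √(1154.74/20403) = 0.2379.
t = (-0.3589 − (-0.8498)) / 0.2379 = 2.063.
df = n − 2 = 173.
One-sided p ≈ 0.0203, which is < 0.025, so reject H₀.
There is evidence that the true slope on class size exceeds -0.8498 points per unit.

t = 2.063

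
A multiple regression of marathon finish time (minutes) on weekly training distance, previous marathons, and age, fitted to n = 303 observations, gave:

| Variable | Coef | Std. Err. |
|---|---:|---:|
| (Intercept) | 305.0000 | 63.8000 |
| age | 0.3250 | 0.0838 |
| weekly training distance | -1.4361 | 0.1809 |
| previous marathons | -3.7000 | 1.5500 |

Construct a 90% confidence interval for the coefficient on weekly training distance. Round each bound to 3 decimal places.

Read off: b = -1.4361, SE = 0.1809 for weekly training distance.
df = n − k − 1 = 303 − 3 − 1 = 299.
t* = t_{0.05, 299} = 1.649966.
Margin = t* × SE = 1.649966 × 0.1809 = 0.29848.
CI: -1.4361 ± 0.29848 → (-1.735, -1.138).

(-1.735, -1.138)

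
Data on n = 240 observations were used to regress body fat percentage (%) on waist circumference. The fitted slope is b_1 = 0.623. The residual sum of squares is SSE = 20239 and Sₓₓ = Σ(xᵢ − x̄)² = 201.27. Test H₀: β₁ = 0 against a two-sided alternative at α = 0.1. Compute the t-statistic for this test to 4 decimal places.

MSE = SSE/(n − 2) = 20239/238 = 85.0378.
SE(b_1) = √(MSE/Sₓₓ) = √(85.0378/201.27) = 0.650005.
t = 0.623 / 0.650005 = 0.9585.
df = n − 2 = 238.
Two-sided p ≈ 0.3388, which is ≥ 0.1, so fail to reject H₀.
The data do not give significant evidence of an association between waist circumference and body fat percentage.

t = 0.9585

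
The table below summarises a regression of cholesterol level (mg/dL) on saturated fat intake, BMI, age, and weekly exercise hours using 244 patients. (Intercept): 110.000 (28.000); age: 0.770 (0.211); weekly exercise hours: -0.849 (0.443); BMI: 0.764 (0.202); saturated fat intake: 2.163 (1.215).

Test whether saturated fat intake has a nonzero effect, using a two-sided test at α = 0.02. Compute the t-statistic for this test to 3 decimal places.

t = 1.780

Read off: b = 2.163, SE = 1.215 for saturated fat intake.
H₀: β₁ = 0 vs H₁: β₁ ≠ 0.
t = 2.163 / 1.215 = 1.780.
df = n − k − 1 = 244 − 4 − 1 = 239.
Two-sided p ≈ 0.0763, which is ≥ 0.02, so fail to reject H₀.
The data do not give significant evidence of an association between saturated fat intake and cholesterol level, after adjusting for the other predictors.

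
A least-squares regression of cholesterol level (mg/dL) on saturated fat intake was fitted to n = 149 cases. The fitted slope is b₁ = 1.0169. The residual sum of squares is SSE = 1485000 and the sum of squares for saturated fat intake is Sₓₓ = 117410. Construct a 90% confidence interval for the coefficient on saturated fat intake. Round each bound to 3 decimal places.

(0.531, 1.502)

MSE = SSE/(n − 2) = 1485000/147 = 10102.
SE(b₁) = √(MSE/Sₓₓ) = √(10102/117410) = 0.293327.
df = n − 2 = 147.
t* = t_{0.05, 147} = 1.655285.
Margin = t* × SE = 1.655285 × 0.293327 = 0.48554.
CI: 1.0169 ± 0.48554 → (0.531, 1.502).
With 90% confidence, each one-unit increase in saturated fat intake is associated with a change of between 0.531 and 1.502 mg/dL in cholesterol level.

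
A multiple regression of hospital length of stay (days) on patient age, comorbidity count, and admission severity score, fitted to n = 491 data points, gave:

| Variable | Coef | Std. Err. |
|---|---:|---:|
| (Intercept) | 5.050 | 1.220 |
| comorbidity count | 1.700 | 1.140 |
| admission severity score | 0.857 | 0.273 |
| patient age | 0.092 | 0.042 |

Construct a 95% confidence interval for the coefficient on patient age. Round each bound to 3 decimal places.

Read off: b = 0.092, SE = 0.042 for patient age.
df = n − k − 1 = 491 − 3 − 1 = 487.
t* = t_{0.025, 487} = 1.964847.
Margin = t* × SE = 1.964847 × 0.042 = 0.08252.
CI: 0.092 ± 0.08252 → (0.009, 0.175).

(0.009, 0.175)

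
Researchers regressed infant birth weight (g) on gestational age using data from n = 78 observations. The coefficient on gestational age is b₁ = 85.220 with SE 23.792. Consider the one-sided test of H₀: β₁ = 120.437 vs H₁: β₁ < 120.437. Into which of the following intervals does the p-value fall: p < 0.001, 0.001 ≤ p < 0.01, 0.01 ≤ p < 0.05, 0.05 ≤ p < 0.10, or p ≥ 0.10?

0.05 ≤ p < 0.10

t = (85.220 − 120.437) / 23.792 = -1.480.
df = n − 2 = 78 − 2 = 76.
One-sided p = P(T_{76} < t) ≈ 0.0715.
So 0.05 ≤ p < 0.10.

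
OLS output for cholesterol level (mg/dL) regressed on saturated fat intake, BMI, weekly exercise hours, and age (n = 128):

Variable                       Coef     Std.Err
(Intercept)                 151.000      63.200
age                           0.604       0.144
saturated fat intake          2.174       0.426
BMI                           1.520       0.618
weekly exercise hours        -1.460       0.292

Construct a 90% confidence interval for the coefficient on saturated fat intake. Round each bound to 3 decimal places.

(1.468, 2.880)

Read off: b = 2.174, SE = 0.426 for saturated fat intake.
df = n − k − 1 = 128 − 4 − 1 = 123.
t* = t_{0.05, 123} = 1.657336.
Margin = t* × SE = 1.657336 × 0.426 = 0.70603.
CI: 2.174 ± 0.70603 → (1.468, 2.880).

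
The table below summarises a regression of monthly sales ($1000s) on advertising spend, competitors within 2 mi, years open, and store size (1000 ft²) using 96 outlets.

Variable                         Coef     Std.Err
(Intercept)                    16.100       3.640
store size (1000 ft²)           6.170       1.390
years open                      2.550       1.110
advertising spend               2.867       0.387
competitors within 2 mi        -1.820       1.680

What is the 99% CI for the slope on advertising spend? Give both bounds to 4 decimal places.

(1.8488, 3.8852)

Read off: b = 2.867, SE = 0.387 for advertising spend.
df = n − k − 1 = 96 − 4 − 1 = 91.
t* = t_{0.005, 91} = 2.63094.
Margin = t* × SE = 2.63094 × 0.387 = 1.018174.
CI: 2.867 ± 1.018174 → (1.8488, 3.8852).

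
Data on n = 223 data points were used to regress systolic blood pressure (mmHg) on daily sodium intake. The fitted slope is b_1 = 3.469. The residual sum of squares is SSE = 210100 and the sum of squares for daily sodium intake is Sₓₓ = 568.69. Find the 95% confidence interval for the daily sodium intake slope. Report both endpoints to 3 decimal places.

(0.921, 6.017)

MSE = SSE/(n − 2) = 210100/221 = 950.679.
SE(b_1) = √(MSE/Sₓₓ) = √(950.679/568.69) = 1.29294.
df = n − 2 = 221.
t* = t_{0.025, 221} = 1.970756.
Margin = t* × SE = 1.970756 × 1.29294 = 2.54807.
CI: 3.469 ± 2.54807 → (0.921, 6.017).
With 95% confidence, each one-unit increase in daily sodium intake is associated with a change of between 0.921 and 6.017 mmHg in systolic blood pressure.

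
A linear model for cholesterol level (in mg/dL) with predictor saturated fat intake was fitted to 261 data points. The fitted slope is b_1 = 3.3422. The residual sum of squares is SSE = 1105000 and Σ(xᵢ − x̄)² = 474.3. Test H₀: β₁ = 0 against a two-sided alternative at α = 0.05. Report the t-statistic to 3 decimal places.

MSE = SSE/(n − 2) = 1105000/259 = 4266.41.
SE(b_1) = √(MSE/Sₓₓ) = √(4266.41/474.3) = 2.99919.
t = 3.3422 / 2.99919 = 1.114.
df = n − 2 = 259.
Two-sided p ≈ 0.2662, which is ≥ 0.05, so fail to reject H₀.
The data do not give significant evidence of an association between saturated fat intake and cholesterol level.

t = 1.114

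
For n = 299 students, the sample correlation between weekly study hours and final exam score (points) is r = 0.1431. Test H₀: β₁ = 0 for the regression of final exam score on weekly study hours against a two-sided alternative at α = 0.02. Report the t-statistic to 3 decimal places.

t = r·√(n − 2)/√(1 − r²) = 0.1431·√297/√0.979522 = 2.492.
df = n − 2 = 297.
Two-sided p ≈ 0.0133, which is < 0.02, so reject H₀.
There is evidence of a linear association between weekly study hours and final exam score.

t = 2.492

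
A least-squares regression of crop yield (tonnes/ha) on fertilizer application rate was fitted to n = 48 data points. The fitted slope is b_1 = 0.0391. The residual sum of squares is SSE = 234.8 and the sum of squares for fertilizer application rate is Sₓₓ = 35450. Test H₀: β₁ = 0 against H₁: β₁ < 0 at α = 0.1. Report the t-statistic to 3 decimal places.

MSE = SSE/(n − 2) = 234.8/46 = 5.10435.
SE(b_1) = √(MSE/Sₓₓ) = √(5.10435/35450) = 0.0119995.
t = 0.0391 / 0.0119995 = 3.258.
df = n − 2 = 46.
One-sided p ≈ 0.9989, which is ≥ 0.1, so fail to reject H₀.
The data do not give significant evidence that the true slope on fertilizer application rate is negative.

t = 3.258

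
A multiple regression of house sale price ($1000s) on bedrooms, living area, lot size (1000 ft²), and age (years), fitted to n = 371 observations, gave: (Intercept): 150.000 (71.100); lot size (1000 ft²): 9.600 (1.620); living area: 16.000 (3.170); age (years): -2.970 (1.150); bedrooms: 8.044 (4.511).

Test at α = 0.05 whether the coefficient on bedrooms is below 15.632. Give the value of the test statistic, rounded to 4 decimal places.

Read off: b = 8.044, SE = 4.511 for bedrooms.
H₀: β₁ = 15.632 vs H₁: β₁ < 15.632.
t = (8.044 − 15.632) / 4.511 = -1.6821.
df = n − k − 1 = 371 − 4 − 1 = 366.
One-sided p ≈ 0.0467, which is < 0.05, so reject H₀.
There is evidence that the true slope on bedrooms is below 15.632 $1000s per unit, holding the other predictors fixed.

t = -1.6821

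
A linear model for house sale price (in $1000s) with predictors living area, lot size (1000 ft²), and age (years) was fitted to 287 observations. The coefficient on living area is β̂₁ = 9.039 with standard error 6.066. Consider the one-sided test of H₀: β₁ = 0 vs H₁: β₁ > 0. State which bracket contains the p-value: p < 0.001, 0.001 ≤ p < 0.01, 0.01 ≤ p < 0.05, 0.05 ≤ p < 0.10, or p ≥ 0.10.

t = 9.039 / 6.066 = 1.490.
df = n − k − 1 = 287 − 3 − 1 = 283.
One-sided p = P(T_{283} > t) ≈ 0.0687.
So 0.05 ≤ p < 0.10.

0.05 ≤ p < 0.10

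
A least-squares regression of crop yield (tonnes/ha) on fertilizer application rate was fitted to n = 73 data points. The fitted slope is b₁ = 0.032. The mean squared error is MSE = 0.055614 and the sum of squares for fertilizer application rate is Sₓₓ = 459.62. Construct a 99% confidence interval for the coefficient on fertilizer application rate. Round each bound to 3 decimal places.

(0.003, 0.061)

SE(b₁) = √(MSE/Sₓₓ) = √(0.055614/459.62) = 0.011.
df = n − 2 = 71.
t* = t_{0.005, 71} = 2.646863.
Margin = t* × SE = 2.646863 × 0.011 = 0.02912.
CI: 0.032 ± 0.02912 → (0.003, 0.061).
With 99% confidence, each one-unit increase in fertilizer application rate is associated with a change of between 0.003 and 0.061 tonnes/ha in crop yield.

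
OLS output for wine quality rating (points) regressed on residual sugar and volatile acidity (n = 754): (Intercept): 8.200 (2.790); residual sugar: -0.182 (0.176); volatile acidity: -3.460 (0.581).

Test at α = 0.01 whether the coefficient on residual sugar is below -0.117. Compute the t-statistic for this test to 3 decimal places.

Read off: b = -0.182, SE = 0.176 for residual sugar.
H₀: β₁ = -0.117 vs H₁: β₁ < -0.117.
t = (-0.182 − (-0.117)) / 0.176 = -0.369.
df = n − k − 1 = 754 − 2 − 1 = 751.
One-sided p ≈ 0.3560, which is ≥ 0.01, so fail to reject H₀.
The data do not give significant evidence that the true slope on residual sugar is below -0.117 points per unit, holding the other predictors fixed.

t = -0.369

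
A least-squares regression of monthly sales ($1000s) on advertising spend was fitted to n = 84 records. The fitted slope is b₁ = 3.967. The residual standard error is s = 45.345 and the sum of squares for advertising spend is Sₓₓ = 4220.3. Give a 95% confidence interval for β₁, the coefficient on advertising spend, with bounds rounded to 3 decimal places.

SE(b₁) = s/√Sₓₓ = 45.345/√4220.3 = 0.698004.
df = n − 2 = 82.
t* = t_{0.025, 82} = 1.989319.
Margin = t* × SE = 1.989319 × 0.698004 = 1.38855.
CI: 3.967 ± 1.38855 → (2.578, 5.356).
With 95% confidence, each one-unit increase in advertising spend is associated with a change of between 2.578 and 5.356 $1000s in monthly sales.

(2.578, 5.356)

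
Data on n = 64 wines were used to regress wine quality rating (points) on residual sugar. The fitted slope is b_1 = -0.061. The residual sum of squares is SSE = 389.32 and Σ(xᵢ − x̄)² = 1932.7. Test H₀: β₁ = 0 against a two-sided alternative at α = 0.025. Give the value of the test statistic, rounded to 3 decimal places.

t = -1.070

MSE = SSE/(n − 2) = 389.32/62 = 6.27935.
SE(b_1) = √(MSE/Sₓₓ) = √(6.27935/1932.7) = 0.0570001.
t = -0.061 / 0.0570001 = -1.070.
df = n − 2 = 62.
Two-sided p ≈ 0.2887, which is ≥ 0.025, so fail to reject H₀.
The data do not give significant evidence of an association between residual sugar and wine quality rating.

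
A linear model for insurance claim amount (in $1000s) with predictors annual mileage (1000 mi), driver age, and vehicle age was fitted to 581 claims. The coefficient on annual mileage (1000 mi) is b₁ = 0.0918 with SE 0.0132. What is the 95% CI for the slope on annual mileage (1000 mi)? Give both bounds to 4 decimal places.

(0.0659, 0.1177)

df = n − k − 1 = 581 − 3 − 1 = 577.
t* = t_{0.025, 577} = 1.964084.
Margin = t* × SE = 1.964084 × 0.0132 = 0.025926.
CI: 0.0918 ± 0.025926 → (0.0659, 0.1177).
With 95% confidence, each one-unit increase in annual mileage (1000 mi) is associated with a change of between 0.0659 and 0.1177 $1000s in insurance claim amount, holding the other predictors fixed.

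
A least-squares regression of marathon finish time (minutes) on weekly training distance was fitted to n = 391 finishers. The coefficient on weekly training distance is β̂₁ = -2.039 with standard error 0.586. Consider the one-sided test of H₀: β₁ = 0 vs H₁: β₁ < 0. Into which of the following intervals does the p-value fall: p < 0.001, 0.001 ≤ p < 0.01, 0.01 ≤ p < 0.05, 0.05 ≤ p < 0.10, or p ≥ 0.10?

t = -2.039 / 0.586 = -3.480.
df = n − 2 = 391 − 2 = 389.
One-sided p = P(T_{389} < t) ≈ 0.0003.
So p < 0.001.

p < 0.001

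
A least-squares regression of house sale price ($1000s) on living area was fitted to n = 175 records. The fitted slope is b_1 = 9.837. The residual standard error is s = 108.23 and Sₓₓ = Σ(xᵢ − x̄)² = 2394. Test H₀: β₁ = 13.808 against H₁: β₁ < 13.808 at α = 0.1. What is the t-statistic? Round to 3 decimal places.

t = -1.795

SE(b_1) = s/√Sₓₓ = 108.23/√2394 = 2.212.
t = (9.837 − 13.808) / 2.212 = -1.795.
df = n − 2 = 173.
One-sided p ≈ 0.0372, which is < 0.1, so reject H₀.
There is evidence that the true slope on living area is below 13.808 $1000s per unit.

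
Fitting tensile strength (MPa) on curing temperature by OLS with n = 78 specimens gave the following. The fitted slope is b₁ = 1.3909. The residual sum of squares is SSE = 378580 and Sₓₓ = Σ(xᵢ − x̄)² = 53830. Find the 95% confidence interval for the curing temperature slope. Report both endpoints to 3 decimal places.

MSE = SSE/(n − 2) = 378580/76 = 4981.32.
SE(b₁) = √(MSE/Sₓₓ) = √(4981.32/53830) = 0.3042.
df = n − 2 = 76.
t* = t_{0.025, 76} = 1.991673.
Margin = t* × SE = 1.991673 × 0.3042 = 0.60587.
CI: 1.3909 ± 0.60587 → (0.785, 1.997).
With 95% confidence, each one-unit increase in curing temperature is associated with a change of between 0.785 and 1.997 MPa in tensile strength.

(0.785, 1.997)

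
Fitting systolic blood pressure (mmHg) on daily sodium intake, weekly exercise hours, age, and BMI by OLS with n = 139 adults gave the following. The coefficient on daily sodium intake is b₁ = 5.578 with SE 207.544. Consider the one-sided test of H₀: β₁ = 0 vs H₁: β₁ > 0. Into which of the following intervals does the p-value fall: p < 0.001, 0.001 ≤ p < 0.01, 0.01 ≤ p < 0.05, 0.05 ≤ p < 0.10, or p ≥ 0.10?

p ≥ 0.10

t = 5.578 / 207.544 = 0.027.
df = n − k − 1 = 139 − 4 − 1 = 134.
One-sided p = P(T_{134} > t) ≈ 0.4893.
So p ≥ 0.10.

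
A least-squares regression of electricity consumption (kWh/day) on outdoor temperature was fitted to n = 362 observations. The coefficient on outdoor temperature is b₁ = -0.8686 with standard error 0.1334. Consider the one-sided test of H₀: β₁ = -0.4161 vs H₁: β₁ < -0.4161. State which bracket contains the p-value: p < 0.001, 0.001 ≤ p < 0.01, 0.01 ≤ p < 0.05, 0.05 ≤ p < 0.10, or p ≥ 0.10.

t = (-0.8686 − (-0.4161)) / 0.1334 = -3.392.
df = n − 2 = 362 − 2 = 360.
One-sided p = P(T_{360} < t) ≈ 0.0004.
So p < 0.001.

p < 0.001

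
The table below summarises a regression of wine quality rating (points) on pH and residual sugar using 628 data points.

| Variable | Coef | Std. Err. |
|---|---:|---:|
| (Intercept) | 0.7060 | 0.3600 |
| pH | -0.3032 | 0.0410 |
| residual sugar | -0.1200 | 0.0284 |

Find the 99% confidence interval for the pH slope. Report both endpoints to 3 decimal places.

(-0.409, -0.197)

Read off: b = -0.3032, SE = 0.0410 for pH.
df = n − k − 1 = 628 − 2 − 1 = 625.
t* = t_{0.005, 625} = 2.583718.
Margin = t* × SE = 2.583718 × 0.0410 = 0.10593.
CI: -0.3032 ± 0.10593 → (-0.409, -0.197).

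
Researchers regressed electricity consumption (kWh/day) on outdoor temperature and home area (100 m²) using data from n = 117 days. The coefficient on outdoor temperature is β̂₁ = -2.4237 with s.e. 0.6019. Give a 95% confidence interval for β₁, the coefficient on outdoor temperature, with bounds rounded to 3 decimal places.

(-3.616, -1.231)

df = n − k − 1 = 117 − 2 − 1 = 114.
t* = t_{0.025, 114} = 1.980992.
Margin = t* × SE = 1.980992 × 0.6019 = 1.19236.
CI: -2.4237 ± 1.19236 → (-3.616, -1.231).
With 95% confidence, each one-unit increase in outdoor temperature is associated with a change of between -3.616 and -1.231 kWh/day in electricity consumption, holding the other predictors fixed.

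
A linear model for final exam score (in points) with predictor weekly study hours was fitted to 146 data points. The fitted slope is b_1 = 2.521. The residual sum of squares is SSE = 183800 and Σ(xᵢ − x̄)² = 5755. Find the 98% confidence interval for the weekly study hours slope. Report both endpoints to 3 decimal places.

MSE = SSE/(n − 2) = 183800/144 = 1276.39.
SE(b_1) = √(MSE/Sₓₓ) = √(1276.39/5755) = 0.470944.
df = n − 2 = 144.
t* = t_{0.01, 144} = 2.352522.
Margin = t* × SE = 2.352522 × 0.470944 = 1.10791.
CI: 2.521 ± 1.10791 → (1.413, 3.629).
With 98% confidence, each one-unit increase in weekly study hours is associated with a change of between 1.413 and 3.629 points in final exam score.

(1.413, 3.629)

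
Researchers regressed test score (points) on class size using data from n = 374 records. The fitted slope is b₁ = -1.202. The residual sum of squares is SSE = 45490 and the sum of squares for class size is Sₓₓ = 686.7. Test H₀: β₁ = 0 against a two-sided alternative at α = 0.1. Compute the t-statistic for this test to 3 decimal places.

MSE = SSE/(n − 2) = 45490/372 = 122.285.
SE(b₁) = √(MSE/Sₓₓ) = √(122.285/686.7) = 0.421991.
t = -1.202 / 0.421991 = -2.848.
df = n − 2 = 372.
Two-sided p ≈ 0.0046, which is < 0.1, so reject H₀.
There is evidence that class size is associated with test score.

t = -2.848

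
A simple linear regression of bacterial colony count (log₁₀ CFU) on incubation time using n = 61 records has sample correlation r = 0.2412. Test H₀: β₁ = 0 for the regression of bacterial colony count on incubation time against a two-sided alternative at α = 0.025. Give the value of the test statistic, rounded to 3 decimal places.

t = 1.909

t = r·√(n − 2)/√(1 − r²) = 0.2412·√59/√0.941823 = 1.909.
df = n − 2 = 59.
Two-sided p ≈ 0.0611, which is ≥ 0.025, so fail to reject H₀.
The data do not give significant evidence of a linear association between incubation time and bacterial colony count.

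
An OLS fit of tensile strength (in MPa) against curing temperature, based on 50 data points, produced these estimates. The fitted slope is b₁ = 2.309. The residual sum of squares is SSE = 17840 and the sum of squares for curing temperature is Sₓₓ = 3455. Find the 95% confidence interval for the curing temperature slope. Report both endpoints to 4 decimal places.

MSE = SSE/(n − 2) = 17840/48 = 371.667.
SE(b₁) = √(MSE/Sₓₓ) = √(371.667/3455) = 0.327984.
df = n − 2 = 48.
t* = t_{0.025, 48} = 2.010635.
Margin = t* × SE = 2.010635 × 0.327984 = 0.659456.
CI: 2.309 ± 0.659456 → (1.6495, 2.9685).
With 95% confidence, each one-unit increase in curing temperature is associated with a change of between 1.6495 and 2.9685 MPa in tensile strength.

(1.6495, 2.9685)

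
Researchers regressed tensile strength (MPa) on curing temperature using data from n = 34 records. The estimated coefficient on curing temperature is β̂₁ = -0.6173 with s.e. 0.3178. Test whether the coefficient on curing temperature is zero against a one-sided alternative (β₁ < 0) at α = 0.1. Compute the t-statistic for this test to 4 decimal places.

t = -1.9424

H₀: β₁ = 0 vs H₁: β₁ < 0.
t = (β̂₁ − β₁⁰)/SE = -0.6173 / 0.3178 = -1.9424.
df = n − 2 = 34 − 2 = 32.
One-sided p ≈ 0.0305, which is < 0.1, so reject H₀.
There is evidence that the true slope on curing temperature is negative.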